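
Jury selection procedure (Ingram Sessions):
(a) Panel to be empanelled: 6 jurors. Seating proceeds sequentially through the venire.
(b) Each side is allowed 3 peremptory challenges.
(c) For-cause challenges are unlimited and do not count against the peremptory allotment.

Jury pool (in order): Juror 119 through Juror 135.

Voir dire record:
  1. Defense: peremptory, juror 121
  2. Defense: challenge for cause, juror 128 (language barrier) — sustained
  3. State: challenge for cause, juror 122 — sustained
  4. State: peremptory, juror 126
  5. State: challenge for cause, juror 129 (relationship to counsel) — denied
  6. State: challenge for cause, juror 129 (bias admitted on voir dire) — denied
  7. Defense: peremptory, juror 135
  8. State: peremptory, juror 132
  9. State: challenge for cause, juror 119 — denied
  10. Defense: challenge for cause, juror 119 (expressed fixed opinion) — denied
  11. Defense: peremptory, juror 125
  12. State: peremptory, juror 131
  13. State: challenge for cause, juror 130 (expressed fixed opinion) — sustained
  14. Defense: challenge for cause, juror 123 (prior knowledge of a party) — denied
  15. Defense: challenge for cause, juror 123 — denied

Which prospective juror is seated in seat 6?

Removed: #121, #122, #125, #126, #128, #130, #131, #132, #135. (#119, #123, #129 stay — for-cause denied.)
Seating in order: seats 1–6 → #119, #120, #123, #124, #127, #129.
So seat 6 is #129.

129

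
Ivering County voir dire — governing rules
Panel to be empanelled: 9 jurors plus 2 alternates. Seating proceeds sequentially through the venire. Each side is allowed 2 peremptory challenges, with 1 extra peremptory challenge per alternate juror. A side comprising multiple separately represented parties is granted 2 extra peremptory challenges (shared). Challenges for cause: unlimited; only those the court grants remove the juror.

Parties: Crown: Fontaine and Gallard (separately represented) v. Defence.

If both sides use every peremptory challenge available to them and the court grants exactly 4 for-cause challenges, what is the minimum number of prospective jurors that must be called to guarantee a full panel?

25

Seats to fill: 9 + 2 alternates = 11.
Peremptories — Crown: 2 + 1×2 + 2 = 6; Defence: 2 + 1×2 = 4; total 10.
For-cause removals: 4.
Minimum venire: 11 + 10 + 4 = 25.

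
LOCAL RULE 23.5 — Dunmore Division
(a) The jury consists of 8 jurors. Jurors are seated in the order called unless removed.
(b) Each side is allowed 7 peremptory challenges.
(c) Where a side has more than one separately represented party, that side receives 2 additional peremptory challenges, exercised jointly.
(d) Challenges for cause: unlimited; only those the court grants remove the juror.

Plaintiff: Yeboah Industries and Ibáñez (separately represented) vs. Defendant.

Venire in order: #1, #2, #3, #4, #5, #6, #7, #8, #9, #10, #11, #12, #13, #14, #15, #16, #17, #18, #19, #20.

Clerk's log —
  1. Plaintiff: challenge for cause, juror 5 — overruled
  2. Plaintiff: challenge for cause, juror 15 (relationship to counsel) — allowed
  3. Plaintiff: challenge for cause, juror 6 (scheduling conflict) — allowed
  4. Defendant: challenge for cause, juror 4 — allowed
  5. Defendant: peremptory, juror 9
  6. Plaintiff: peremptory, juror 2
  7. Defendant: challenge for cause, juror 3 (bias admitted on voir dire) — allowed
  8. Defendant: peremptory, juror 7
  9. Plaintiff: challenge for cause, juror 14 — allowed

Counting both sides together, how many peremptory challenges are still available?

Plaintiff allotment: 7 base + 2 multi-party = 9. Defendant allotment: 7.
Plaintiff peremptories used: #2 — 1 (for-cause on #5, #15, #6, #14 don't count).
Defendant peremptories used: #9, #7 — 2 (for-cause on #4, #3 don't count).
Remaining: (9 − 1) + (7 − 2) = 13.

13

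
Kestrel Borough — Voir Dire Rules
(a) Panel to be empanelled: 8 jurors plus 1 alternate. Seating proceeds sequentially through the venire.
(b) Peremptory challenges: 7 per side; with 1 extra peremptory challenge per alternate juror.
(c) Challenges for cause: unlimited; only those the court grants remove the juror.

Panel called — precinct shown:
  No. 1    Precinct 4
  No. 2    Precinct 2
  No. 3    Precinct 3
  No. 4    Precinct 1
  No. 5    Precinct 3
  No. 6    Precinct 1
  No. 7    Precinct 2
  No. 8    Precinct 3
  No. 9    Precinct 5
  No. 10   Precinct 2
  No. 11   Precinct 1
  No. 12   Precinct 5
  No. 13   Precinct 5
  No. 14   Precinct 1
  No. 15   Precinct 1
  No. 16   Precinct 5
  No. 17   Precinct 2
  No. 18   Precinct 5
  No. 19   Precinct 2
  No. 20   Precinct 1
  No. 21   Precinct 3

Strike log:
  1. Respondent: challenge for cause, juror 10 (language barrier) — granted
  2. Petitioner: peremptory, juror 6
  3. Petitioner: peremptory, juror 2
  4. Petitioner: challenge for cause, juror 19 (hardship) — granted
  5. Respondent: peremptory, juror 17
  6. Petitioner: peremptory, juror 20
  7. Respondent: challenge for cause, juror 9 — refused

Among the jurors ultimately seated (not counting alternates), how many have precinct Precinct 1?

Removed: #2, #6, #10, #17, #19, #20.
Seated jurors 1–8: #1, #3, #4, #5, #7, #8, #9, #11 (alternates #12 not counted).
Of those, in Precinct 1: #4, #11 → 2.

2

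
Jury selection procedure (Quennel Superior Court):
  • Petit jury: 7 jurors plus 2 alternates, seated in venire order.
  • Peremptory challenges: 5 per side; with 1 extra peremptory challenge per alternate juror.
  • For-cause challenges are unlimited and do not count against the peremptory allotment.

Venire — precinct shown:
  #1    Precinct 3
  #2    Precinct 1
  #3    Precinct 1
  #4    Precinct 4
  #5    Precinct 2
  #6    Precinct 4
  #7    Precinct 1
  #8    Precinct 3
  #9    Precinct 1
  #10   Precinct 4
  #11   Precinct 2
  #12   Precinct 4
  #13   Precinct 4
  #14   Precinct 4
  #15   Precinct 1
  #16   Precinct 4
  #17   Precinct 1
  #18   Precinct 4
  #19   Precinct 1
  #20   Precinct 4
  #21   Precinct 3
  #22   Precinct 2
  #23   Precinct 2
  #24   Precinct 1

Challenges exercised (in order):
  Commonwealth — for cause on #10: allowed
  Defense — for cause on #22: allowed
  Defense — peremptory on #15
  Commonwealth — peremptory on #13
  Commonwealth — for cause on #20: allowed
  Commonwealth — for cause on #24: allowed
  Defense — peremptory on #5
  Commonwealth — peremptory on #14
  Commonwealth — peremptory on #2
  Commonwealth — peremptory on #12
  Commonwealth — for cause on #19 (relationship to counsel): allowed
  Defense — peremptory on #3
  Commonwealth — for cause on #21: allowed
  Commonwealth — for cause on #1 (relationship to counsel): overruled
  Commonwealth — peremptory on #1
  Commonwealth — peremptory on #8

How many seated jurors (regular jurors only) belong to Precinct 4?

Removed: #1, #2, #3, #5, #8, #10, #12, #13, #14, #15, #19, #20, #21, #22, #24.
Seated jurors 1–7: #4, #6, #7, #9, #11, #16, #17 (alternates #18, #23 not counted).
Of those, in Precinct 4: #4, #6, #16 → 3.

3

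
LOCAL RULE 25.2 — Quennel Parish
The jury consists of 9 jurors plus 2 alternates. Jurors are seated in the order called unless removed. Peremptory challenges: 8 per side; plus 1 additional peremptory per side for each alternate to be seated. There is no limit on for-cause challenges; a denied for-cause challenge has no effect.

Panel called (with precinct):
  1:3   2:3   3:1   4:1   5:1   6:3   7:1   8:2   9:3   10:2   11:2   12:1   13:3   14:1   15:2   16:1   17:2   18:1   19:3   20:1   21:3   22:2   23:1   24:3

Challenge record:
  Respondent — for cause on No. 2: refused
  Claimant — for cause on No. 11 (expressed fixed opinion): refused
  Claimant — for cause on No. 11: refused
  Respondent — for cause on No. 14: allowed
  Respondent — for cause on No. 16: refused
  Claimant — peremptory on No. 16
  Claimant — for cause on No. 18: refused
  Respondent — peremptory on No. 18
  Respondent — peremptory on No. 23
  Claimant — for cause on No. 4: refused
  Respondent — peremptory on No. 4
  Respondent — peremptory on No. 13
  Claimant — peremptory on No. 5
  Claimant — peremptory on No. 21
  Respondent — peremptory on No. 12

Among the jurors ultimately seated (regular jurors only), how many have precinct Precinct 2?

Removed: #4, #5, #12, #13, #14, #16, #18, #21, #23.
Seated jurors 1–9: #1, #2, #3, #6, #7, #8, #9, #10, #11 (alternates #15, #17 not counted).
Of those, in Precinct 2: #8, #10, #11 → 3.

3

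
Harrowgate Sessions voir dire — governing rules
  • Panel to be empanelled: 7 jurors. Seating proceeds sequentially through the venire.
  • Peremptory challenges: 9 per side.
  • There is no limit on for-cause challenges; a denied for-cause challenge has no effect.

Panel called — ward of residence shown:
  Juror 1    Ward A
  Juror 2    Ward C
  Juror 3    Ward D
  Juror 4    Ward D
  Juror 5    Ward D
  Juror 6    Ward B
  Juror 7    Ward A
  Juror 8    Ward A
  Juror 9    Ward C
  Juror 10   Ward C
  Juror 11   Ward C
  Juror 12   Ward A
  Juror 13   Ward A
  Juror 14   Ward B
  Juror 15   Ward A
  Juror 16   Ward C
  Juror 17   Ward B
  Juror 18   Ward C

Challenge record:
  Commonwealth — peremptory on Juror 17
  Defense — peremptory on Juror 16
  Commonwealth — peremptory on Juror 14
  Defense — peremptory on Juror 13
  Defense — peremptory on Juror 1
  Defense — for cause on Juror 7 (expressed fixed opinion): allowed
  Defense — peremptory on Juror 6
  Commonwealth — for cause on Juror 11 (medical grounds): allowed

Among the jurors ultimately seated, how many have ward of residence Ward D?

Removed: #1, #6, #7, #11, #13, #14, #16, #17.
Seated jurors 1–7: #2, #3, #4, #5, #8, #9, #10.
Of those, in Ward D: #3, #4, #5 → 3.

3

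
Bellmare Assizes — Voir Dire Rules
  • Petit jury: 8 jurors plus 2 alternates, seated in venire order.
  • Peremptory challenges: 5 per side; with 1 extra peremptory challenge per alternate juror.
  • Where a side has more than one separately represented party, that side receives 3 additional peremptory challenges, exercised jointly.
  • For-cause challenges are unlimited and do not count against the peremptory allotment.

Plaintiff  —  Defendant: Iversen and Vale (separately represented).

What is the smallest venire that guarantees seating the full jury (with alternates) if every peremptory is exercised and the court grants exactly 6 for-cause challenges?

Seats to fill: 8 + 2 alternates = 10.
Peremptories — Plaintiff: 5 + 1×2 = 7; Defendant: 5 + 1×2 + 3 = 10; total 17.
For-cause removals: 6.
Minimum venire: 10 + 17 + 6 = 33.

33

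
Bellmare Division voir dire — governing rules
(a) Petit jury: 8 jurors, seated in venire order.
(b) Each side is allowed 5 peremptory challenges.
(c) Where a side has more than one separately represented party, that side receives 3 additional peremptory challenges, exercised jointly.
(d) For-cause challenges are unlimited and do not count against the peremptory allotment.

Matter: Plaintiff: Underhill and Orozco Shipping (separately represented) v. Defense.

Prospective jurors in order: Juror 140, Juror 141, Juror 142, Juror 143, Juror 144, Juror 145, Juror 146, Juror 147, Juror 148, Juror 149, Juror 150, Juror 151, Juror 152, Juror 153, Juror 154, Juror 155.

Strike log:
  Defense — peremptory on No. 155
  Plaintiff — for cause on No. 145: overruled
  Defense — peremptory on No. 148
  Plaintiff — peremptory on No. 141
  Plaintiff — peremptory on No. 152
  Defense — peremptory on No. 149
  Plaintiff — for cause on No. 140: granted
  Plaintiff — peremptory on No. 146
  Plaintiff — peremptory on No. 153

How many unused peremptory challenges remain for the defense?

Defense allotment: 5.
Defense peremptories used: #155, #148, #149 — 3.
Remaining: 5 − 3 = 2.

2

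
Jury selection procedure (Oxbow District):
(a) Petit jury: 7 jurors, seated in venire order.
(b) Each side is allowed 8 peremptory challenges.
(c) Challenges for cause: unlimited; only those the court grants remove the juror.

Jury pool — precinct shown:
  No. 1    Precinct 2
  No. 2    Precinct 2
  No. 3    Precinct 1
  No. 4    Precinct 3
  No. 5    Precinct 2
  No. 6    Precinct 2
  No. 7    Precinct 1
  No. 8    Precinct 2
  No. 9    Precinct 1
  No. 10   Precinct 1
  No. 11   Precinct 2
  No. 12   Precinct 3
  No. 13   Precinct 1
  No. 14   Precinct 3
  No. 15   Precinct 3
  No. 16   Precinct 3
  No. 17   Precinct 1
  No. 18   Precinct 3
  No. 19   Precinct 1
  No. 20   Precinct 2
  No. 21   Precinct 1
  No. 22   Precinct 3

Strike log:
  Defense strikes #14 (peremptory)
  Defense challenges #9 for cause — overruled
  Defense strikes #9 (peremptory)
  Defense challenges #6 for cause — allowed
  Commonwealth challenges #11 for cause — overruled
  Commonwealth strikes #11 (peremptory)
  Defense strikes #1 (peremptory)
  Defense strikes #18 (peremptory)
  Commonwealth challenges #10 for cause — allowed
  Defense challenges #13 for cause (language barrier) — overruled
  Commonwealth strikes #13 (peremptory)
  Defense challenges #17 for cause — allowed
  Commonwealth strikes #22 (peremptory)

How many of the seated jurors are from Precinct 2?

3

Removed: #1, #6, #9, #10, #11, #13, #14, #17, #18, #22.
Seated jurors 1–7: #2, #3, #4, #5, #7, #8, #12.
Of those, in Precinct 2: #2, #5, #8 → 3.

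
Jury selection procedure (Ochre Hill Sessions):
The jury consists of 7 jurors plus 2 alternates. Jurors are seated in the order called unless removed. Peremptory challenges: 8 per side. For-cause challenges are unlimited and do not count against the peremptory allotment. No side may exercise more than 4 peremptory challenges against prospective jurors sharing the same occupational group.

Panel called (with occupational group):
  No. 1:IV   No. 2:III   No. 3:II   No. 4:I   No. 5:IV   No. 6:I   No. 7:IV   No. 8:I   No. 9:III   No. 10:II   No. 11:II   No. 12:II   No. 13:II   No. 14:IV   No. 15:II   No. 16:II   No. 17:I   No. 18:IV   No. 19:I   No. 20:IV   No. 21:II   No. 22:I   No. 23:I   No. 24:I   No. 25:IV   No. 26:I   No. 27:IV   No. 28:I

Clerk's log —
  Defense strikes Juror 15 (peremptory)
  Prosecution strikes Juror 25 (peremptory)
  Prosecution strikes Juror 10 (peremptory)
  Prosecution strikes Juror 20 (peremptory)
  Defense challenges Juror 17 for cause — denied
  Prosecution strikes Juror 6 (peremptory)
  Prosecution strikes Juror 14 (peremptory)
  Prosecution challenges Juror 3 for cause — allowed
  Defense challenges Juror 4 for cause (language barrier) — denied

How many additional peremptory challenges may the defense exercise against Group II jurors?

Defense peremptories so far: #15 — 1 of 8 used, 7 left overall.
Against Group II: #15 — 1 used; per-group cap 4 leaves 3.
Binding limit: min(7, 3) = 3.

3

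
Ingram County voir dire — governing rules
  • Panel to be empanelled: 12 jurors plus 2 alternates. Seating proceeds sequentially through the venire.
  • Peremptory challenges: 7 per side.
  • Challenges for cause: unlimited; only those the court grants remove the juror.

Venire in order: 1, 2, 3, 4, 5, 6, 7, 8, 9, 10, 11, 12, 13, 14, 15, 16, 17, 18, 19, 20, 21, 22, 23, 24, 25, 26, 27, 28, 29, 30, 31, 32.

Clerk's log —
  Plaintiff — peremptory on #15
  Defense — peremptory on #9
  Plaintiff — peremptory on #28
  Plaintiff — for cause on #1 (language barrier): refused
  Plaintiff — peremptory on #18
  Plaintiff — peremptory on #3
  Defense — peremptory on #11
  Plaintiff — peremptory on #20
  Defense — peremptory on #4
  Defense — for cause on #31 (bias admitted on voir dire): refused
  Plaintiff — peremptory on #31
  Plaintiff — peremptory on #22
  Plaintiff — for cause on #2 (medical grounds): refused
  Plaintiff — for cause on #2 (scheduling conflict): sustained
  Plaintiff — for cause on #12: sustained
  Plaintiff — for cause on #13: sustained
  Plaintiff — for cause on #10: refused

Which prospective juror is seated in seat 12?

Removed: #2, #3, #4, #9, #11, #12, #13, #15, #18, #20, #22, #28, #31. (#1, #10 stay — for-cause denied.)
Seating in order: seats 1–12 → #1, #5, #6, #7, #8, #10, #14, #16, #17, #19, #21, #23; alternates → #24, #25.
So seat 12 is #23.

23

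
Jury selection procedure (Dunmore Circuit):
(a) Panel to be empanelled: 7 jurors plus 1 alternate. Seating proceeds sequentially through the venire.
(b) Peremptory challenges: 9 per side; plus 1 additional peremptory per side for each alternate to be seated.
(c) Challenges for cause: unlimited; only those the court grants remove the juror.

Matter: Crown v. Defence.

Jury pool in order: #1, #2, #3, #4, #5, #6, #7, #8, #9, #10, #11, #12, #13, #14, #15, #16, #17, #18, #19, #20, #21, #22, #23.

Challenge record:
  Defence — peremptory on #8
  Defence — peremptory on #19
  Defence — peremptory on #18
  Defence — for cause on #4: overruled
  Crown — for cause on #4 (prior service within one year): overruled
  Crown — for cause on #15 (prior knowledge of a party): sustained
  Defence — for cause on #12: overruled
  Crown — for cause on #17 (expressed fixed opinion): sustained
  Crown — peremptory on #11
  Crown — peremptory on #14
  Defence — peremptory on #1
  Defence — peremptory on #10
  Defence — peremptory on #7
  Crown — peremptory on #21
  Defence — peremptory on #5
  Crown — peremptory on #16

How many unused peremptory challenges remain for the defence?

Defence allotment: 9 base + 1 × 1 alternate = 10.
Defence peremptories used: #8, #19, #18, #1, #10, #7, #5 — 7 (for-cause on #4, #12 don't count).
Remaining: 10 − 7 = 3.

3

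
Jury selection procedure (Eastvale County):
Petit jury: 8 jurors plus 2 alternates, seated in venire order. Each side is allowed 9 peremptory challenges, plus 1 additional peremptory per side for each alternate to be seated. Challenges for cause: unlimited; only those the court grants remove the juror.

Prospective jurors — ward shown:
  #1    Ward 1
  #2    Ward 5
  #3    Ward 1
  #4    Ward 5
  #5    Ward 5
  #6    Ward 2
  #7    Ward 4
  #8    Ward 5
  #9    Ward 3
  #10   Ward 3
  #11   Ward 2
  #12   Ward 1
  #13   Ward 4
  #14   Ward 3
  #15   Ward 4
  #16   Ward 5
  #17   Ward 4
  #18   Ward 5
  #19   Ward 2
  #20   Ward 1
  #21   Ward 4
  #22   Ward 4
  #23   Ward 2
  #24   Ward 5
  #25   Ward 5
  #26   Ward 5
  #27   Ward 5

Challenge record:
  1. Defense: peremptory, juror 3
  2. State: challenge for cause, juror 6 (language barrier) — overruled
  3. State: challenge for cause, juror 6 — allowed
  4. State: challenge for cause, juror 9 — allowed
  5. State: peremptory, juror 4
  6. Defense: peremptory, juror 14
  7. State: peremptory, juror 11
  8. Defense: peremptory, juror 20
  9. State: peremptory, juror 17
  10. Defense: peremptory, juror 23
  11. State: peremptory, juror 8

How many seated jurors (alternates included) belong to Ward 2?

0

Removed: #3, #4, #6, #8, #9, #11, #14, #17, #20, #23.
Seated (10 incl. alternates): #1, #2, #5, #7, #10, #12, #13, #15, #16, #18.
None of those are in Ward 2 → 0.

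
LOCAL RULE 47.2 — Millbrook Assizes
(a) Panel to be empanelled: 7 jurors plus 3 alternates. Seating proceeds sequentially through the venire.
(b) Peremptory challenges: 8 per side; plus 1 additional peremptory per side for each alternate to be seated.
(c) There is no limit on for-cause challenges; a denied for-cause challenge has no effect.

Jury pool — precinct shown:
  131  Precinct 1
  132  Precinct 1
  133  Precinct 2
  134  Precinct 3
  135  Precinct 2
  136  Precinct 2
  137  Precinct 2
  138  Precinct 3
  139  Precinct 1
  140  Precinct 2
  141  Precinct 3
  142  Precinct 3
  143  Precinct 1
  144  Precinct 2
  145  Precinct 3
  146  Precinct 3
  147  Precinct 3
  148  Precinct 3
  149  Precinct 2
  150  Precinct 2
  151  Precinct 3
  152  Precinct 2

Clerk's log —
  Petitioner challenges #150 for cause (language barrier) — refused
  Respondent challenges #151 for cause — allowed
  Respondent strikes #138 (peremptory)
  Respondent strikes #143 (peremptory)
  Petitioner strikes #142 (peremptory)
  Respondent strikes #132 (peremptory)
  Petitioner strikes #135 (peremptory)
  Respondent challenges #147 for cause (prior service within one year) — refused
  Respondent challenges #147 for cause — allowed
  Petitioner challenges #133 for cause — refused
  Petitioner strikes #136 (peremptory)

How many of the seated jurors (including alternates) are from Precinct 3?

Removed: #132, #135, #136, #138, #142, #143, #147, #151.
Seated (10 incl. alternates): #131, #133, #134, #137, #139, #140, #141, #144, #145, #146.
Of those, in Precinct 3: #134, #141, #145, #146 → 4.

4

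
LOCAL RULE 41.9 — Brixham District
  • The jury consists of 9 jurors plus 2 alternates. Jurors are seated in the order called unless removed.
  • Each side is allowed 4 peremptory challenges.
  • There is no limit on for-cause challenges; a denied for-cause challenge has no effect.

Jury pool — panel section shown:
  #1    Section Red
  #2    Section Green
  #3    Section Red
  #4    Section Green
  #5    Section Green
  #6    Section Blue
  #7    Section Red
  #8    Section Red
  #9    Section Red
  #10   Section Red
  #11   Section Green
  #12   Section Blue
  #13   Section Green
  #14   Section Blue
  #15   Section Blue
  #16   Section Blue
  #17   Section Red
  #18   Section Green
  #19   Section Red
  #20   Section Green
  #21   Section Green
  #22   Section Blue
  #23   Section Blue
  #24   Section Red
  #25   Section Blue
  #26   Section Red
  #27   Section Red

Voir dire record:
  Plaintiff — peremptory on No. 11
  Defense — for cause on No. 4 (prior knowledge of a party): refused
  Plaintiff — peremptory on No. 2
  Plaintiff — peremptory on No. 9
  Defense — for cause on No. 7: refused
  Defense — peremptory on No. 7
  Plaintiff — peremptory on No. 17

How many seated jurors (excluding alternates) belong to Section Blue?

Removed: #2, #7, #9, #11, #17.
Seated jurors 1–9: #1, #3, #4, #5, #6, #8, #10, #12, #13 (alternates #14, #15 not counted).
Of those, in Section Blue: #6, #12 → 2.

2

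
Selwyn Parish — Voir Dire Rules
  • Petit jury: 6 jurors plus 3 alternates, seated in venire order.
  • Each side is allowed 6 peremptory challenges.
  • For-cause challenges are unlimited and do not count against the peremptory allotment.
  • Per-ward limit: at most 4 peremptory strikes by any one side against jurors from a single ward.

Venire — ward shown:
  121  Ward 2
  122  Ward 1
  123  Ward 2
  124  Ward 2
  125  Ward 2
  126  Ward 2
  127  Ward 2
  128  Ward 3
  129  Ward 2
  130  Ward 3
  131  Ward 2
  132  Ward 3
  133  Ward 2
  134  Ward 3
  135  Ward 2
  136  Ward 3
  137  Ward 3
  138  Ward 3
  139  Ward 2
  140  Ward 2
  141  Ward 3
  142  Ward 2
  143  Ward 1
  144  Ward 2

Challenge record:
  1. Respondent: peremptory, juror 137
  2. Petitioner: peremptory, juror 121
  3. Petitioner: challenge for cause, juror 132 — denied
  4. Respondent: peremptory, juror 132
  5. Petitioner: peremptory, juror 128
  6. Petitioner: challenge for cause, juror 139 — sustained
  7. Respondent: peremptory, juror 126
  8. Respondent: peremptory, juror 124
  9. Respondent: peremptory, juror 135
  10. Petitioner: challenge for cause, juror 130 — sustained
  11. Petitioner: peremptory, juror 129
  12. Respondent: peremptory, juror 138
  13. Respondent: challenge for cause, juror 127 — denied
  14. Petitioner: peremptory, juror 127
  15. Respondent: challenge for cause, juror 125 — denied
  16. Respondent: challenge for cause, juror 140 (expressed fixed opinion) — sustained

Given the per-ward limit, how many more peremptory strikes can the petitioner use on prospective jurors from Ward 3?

Petitioner peremptories so far: #121, #128, #129, #127 — 4 of 6 used, 2 left overall.
Against Ward 3: #128 — 1 used; per-ward cap 4 leaves 3.
Binding limit: min(2, 3) = 2.

2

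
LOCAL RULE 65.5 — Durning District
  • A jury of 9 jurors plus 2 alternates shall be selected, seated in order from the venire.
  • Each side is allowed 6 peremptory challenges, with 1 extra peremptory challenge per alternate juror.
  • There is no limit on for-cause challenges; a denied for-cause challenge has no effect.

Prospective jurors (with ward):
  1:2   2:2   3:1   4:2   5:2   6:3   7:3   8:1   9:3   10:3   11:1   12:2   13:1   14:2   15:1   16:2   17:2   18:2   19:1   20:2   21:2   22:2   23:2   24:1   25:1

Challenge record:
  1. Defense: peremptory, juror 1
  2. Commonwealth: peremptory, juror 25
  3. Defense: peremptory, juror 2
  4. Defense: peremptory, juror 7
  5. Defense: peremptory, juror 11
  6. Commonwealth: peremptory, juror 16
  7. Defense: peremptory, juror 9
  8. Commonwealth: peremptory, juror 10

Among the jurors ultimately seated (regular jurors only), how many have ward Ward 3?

Removed: #1, #2, #7, #9, #10, #11, #16, #25.
Seated jurors 1–9: #3, #4, #5, #6, #8, #12, #13, #14, #15 (alternates #17, #18 not counted).
Of those, in Ward 3: #6 → 1.

1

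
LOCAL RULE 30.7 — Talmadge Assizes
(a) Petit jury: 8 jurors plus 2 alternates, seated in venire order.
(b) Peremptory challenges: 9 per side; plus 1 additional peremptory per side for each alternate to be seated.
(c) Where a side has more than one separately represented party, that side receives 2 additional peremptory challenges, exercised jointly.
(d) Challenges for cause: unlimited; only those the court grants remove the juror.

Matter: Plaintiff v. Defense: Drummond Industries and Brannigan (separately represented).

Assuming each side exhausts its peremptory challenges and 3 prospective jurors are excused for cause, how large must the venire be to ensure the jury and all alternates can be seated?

37

Seats to fill: 8 + 2 alternates = 10.
Peremptories — Plaintiff: 9 + 1×2 = 11; Defense: 9 + 1×2 + 2 = 13; total 24.
For-cause removals: 3.
Minimum venire: 10 + 24 + 3 = 37.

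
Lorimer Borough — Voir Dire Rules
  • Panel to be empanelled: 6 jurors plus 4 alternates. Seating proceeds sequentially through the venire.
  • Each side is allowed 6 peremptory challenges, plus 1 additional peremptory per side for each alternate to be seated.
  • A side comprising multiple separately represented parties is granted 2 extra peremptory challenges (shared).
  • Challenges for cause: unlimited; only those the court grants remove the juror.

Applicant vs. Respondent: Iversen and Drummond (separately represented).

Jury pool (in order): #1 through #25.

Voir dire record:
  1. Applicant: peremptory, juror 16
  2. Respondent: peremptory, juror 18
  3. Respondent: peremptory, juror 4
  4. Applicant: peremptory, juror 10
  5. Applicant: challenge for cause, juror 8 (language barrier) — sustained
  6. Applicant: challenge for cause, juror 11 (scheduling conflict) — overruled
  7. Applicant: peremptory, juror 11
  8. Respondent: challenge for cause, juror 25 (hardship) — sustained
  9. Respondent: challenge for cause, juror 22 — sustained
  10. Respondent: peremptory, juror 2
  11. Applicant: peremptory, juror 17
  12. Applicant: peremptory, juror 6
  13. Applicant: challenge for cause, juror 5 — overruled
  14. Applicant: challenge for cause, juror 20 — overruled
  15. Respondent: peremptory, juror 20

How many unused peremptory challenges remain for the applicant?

5

Applicant allotment: 6 base + 1 × 4 alternates = 10.
Applicant peremptories used: #16, #10, #11, #17, #6 — 5 (for-cause on #8, #11, #5, #20 don't count).
Remaining: 10 − 5 = 5.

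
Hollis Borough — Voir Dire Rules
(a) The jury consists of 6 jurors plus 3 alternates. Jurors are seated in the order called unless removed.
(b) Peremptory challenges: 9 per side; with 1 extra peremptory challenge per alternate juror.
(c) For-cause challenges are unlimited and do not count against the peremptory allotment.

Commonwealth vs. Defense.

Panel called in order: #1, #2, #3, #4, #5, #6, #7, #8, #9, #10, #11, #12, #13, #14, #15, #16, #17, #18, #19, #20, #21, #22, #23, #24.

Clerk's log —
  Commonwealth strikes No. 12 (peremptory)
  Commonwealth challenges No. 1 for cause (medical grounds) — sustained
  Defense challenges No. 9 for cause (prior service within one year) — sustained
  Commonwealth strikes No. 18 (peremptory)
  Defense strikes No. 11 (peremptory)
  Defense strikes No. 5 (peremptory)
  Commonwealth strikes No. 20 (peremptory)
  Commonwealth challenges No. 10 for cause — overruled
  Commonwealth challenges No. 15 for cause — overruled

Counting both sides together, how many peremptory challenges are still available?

Commonwealth allotment: 9 base + 1 × 3 alternates = 12. Defense allotment: 9 base + 1 × 3 alternates = 12.
Commonwealth peremptories used: #12, #18, #20 — 3 (for-cause on #1, #10, #15 don't count).
Defense peremptories used: #11, #5 — 2 (the for-cause on #9 doesn't count).
Remaining: (12 − 3) + (12 − 2) = 19.

19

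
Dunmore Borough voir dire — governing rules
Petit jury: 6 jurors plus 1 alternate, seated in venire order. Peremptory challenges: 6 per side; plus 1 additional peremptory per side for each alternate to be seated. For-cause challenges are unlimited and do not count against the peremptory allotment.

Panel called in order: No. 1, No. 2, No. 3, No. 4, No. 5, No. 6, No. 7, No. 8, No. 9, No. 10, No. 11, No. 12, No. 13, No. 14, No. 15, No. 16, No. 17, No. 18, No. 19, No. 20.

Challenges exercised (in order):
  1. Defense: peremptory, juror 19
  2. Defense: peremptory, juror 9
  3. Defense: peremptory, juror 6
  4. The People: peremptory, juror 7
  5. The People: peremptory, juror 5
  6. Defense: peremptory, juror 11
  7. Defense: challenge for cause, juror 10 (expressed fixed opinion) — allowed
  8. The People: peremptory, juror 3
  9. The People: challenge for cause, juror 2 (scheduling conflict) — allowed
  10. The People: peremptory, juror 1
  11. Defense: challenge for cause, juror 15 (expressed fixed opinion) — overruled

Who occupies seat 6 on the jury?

Removed: #1, #2, #3, #5, #6, #7, #9, #10, #11, #19. (#15 stays — for-cause denied.)
Seating in order: seats 1–6 → #4, #8, #12, #13, #14, #15; alternates → #16.
So seat 6 is #15.

15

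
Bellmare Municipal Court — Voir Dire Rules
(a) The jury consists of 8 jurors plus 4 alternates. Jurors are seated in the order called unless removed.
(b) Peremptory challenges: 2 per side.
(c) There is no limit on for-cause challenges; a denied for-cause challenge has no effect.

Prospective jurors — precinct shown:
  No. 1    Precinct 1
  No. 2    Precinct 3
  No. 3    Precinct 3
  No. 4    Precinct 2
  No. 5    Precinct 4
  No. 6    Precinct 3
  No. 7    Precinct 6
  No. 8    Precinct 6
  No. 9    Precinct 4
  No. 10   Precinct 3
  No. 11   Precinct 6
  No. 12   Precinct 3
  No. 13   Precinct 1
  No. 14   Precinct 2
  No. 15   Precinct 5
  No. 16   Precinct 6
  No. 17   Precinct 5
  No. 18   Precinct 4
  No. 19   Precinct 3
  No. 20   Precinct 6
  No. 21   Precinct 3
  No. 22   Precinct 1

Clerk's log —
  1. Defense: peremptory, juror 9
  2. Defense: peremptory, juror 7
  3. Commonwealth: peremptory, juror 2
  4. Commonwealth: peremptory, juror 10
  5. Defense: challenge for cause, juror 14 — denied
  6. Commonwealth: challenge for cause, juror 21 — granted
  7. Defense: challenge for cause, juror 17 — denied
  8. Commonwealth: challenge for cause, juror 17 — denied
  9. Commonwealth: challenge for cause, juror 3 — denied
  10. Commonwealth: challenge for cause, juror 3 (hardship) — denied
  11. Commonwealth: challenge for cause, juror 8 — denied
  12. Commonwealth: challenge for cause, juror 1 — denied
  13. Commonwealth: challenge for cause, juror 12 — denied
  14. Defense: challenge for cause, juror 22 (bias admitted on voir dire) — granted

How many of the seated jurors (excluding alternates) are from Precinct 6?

Removed: #2, #7, #9, #10, #21, #22.
Seated jurors 1–8: #1, #3, #4, #5, #6, #8, #11, #12 (alternates #13, #14, #15, #16 not counted).
Of those, in Precinct 6: #8, #11 → 2.

2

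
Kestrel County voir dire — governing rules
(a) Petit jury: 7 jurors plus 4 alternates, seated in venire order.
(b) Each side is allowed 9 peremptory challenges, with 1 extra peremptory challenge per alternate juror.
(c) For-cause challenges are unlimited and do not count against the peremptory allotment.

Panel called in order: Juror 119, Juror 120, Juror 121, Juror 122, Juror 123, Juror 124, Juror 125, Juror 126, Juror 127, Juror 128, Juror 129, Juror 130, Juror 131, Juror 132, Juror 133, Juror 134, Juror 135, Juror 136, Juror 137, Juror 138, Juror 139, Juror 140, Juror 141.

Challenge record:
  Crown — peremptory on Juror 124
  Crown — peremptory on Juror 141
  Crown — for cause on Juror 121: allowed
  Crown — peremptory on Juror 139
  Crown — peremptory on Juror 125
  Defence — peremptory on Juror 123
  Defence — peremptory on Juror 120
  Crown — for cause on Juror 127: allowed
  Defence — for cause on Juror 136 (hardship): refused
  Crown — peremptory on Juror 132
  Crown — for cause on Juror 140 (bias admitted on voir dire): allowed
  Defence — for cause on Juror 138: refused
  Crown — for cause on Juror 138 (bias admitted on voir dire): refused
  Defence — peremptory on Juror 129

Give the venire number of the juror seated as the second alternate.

135

Removed: #120, #121, #123, #124, #125, #127, #129, #132, #139, #140, #141. (#136, #138 stay — for-cause denied.)
Filling seats in venire order through position 9: #119, #122, #126, #128, #130, #131, #133, #134, #135.
So alternate 2 is #135.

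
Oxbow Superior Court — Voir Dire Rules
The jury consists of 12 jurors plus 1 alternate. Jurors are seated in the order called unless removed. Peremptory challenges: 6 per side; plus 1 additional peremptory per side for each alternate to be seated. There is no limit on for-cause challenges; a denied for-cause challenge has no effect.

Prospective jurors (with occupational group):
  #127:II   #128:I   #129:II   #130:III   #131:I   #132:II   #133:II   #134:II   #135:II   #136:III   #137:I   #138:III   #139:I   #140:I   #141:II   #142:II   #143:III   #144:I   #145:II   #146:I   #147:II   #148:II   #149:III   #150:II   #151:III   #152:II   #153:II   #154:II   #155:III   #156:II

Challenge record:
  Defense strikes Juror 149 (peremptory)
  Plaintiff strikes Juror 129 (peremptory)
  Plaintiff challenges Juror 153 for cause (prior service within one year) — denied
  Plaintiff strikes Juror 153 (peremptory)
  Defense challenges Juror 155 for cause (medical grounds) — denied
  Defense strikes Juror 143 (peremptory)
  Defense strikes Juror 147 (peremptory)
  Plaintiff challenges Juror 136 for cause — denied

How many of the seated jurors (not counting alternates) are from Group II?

Removed: #129, #143, #147, #149, #153.
Seated jurors 1–12: #127, #128, #130, #131, #132, #133, #134, #135, #136, #137, #138, #139 (alternates #140 not counted).
Of those, in Group II: #127, #132, #133, #134, #135 → 5.

5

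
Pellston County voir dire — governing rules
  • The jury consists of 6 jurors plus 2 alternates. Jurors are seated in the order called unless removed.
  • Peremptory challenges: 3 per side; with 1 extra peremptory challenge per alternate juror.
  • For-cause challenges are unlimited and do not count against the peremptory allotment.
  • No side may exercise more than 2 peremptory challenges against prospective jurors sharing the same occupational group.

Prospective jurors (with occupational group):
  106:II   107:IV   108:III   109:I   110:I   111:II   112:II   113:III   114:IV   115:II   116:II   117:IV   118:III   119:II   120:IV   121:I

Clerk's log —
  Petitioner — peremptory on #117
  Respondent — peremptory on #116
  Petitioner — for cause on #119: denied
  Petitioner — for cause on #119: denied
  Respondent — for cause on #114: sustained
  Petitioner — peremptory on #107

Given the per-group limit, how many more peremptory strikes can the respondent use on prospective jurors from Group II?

Respondent peremptories so far: #116 — 1 of 5 used, 4 left overall.
Against Group II: #116 — 1 used; per-group cap 2 leaves 1.
Binding limit: min(4, 1) = 1.

1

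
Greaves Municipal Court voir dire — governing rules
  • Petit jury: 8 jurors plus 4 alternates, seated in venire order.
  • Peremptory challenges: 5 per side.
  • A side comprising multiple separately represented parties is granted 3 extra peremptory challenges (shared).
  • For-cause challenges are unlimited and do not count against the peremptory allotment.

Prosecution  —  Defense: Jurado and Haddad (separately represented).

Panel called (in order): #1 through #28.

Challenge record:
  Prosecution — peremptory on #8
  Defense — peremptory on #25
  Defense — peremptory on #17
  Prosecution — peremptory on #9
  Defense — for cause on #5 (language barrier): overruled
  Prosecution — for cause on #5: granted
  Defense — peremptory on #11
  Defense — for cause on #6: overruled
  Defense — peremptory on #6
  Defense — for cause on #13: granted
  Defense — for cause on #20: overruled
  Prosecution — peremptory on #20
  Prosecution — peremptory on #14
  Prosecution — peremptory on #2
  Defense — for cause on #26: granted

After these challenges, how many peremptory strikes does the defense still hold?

4

Defense allotment: 5 base + 3 multi-party = 8.
Defense peremptories used: #25, #17, #11, #6 — 4 (for-cause on #5, #6, #13, #20, #26 don't count).
Remaining: 8 − 4 = 4.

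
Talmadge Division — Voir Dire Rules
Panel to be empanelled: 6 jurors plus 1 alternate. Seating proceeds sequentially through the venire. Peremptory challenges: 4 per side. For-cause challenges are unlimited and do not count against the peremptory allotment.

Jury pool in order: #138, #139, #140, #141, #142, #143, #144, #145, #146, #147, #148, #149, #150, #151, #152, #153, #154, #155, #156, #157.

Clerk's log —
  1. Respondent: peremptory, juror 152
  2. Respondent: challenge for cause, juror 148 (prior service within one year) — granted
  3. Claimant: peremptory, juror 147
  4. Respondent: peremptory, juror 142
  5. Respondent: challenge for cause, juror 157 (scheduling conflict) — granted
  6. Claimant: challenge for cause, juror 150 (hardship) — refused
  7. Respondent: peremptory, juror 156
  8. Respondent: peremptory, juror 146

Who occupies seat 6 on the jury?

144

Removed: #142, #146, #147, #148, #152, #156, #157. (#150 stays — for-cause denied.)
Filling seats in venire order through position 6: #138, #139, #140, #141, #143, #144.
So seat 6 is #144.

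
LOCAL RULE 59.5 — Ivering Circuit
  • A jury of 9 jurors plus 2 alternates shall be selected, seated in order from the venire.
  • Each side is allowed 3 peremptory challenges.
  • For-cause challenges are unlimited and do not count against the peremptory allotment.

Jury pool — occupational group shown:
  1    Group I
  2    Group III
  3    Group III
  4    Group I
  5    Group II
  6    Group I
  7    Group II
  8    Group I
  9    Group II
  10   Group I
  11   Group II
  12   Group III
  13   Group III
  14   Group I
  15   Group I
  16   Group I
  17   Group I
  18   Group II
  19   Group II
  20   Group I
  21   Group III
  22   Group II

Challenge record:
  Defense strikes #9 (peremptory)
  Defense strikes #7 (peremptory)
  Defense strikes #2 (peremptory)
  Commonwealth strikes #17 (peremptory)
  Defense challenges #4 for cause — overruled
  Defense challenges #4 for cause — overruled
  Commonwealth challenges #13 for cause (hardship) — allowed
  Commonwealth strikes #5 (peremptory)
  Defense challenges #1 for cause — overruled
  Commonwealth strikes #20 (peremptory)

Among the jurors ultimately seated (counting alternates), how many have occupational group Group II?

Removed: #2, #5, #7, #9, #13, #17, #20.
Seated (11 incl. alternates): #1, #3, #4, #6, #8, #10, #11, #12, #14, #15, #16.
Of those, in Group II: #11 → 1.

1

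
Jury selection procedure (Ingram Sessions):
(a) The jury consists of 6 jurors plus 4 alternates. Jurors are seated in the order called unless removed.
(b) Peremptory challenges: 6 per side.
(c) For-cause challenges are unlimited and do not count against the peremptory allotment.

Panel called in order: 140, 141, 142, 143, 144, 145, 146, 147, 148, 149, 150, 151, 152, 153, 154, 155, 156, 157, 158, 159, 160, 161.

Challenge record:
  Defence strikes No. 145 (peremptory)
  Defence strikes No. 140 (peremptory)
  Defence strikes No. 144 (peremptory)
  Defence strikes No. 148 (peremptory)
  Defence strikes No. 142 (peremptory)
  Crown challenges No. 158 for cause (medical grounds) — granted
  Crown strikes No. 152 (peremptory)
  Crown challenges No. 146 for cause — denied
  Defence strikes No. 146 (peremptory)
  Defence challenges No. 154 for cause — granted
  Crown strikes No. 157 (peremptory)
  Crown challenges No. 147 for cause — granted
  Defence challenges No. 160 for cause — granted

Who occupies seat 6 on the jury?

153

Removed: #140, #142, #144, #145, #146, #147, #148, #152, #154, #157, #158, #160.
Filling seats in venire order through position 6: #141, #143, #149, #150, #151, #153.
So seat 6 is #153.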